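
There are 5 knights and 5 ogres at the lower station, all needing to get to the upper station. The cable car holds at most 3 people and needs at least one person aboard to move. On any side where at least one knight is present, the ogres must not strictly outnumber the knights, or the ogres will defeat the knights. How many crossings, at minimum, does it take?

Counting alone: each trip to the upper station takes at most 3 across and each return brings at least 1 back, so after t trips out (and t−1 returns) at most 3t − (t−1) of the 10 are across; that first reaches 10 at t = 5, so at least 9 crossings are needed.
The safety rule pushes this higher. Following every safe sequence of crossings, the most of the 10 that can be at the upper station as the cable car arrives there on crossing 9 is 9 — never all 10.
So no plan with fewer than 11 crossings exists, and this one achieves 11:
1. 2 ogres → the upper station.  (the lower station: 5K 3O; the upper station: 0K 2O)
2. 1 ogre ← the lower station.  (the lower station: 5K 4O; the upper station: 0K 1O)
3. 3 ogres → the upper station.  (the lower station: 5K 1O; the upper station: 0K 4O)
4. 1 ogre ← the lower station.  (the lower station: 5K 2O; the upper station: 0K 3O)
5. 3 knights → the upper station.  (the lower station: 2K 2O; the upper station: 3K 3O)
6. 1 knight and 1 ogre ← the lower station.  (the lower station: 3K 3O; the upper station: 2K 2O)
7. 3 knights → the upper station.  (the lower station: 0K 3O; the upper station: 5K 2O)
8. 1 ogre ← the lower station.  (the lower station: 0K 4O; the upper station: 5K 1O)
9. 2 ogres → the upper station.  (the lower station: 0K 2O; the upper station: 5K 3O)
10. 1 ogre ← the lower station.  (the lower station: 0K 3O; the upper station: 5K 2O)
11. 3 ogres → the upper station.  (the lower station: 0K 0O; the upper station: 5K 5O)

11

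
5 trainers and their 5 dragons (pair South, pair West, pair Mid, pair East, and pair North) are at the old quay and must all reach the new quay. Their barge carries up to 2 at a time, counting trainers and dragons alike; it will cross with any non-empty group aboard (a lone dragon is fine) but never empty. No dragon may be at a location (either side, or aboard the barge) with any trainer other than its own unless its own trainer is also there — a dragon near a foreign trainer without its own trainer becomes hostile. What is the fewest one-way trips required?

Following every safe sequence of crossings from the start, the most of the 10 that can be at the new quay as the barge arrives there on crossings 1, 3, 5, 7 is 2, 3, 4, 5 respectively; the best ever achieved is 5 of 10.
From crossing 9 on, no configuration arises that was not already reachable earlier: only 82 distinct safe configurations (who is on which side, and where the barge is) can ever be reached, none of them has everyone across, and every continuation just revisits them. So no valid plan exists.

impossible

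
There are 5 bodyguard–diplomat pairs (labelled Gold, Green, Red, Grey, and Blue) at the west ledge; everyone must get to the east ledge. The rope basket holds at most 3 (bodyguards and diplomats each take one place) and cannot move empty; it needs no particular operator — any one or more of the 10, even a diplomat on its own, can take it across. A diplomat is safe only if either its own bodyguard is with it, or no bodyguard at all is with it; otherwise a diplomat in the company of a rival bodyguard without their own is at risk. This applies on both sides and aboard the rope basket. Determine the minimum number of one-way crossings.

11

Counting alone: each trip to the east ledge takes at most 3 across and each return brings at least 1 back, so after t trips out (and t−1 returns) at most 3t − (t−1) of the 10 are across; that first reaches 10 at t = 5, so at least 9 crossings are needed.
The safety rule pushes this higher. Following every safe sequence of crossings, the most of the 10 that can be at the east ledge as the rope basket arrives there on crossing 9 is 9 — never all 10.
So no plan with fewer than 11 crossings exists, and this one achieves 11:
1. bodyguard Gold and diplomat Gold cross → the east ledge.
2. bodyguard Gold crosses ← the west ledge.
3. diplomat Green, diplomat Grey, and diplomat Red cross → the east ledge.
4. diplomat Gold crosses ← the west ledge.
5. bodyguard Green, bodyguard Grey, and bodyguard Red cross → the east ledge.
6. bodyguard Green and diplomat Green cross ← the west ledge.
7. bodyguard Blue, bodyguard Gold, and bodyguard Green cross → the east ledge.
8. diplomat Red crosses ← the west ledge.
9. diplomat Gold and diplomat Green cross → the east ledge.
10. diplomat Gold crosses ← the west ledge.
11. diplomat Blue, diplomat Gold, and diplomat Red cross → the east ledge.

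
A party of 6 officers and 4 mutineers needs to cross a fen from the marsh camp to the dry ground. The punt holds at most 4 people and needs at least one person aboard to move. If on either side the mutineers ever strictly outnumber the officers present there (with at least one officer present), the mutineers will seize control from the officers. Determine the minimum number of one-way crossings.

Counting alone: each trip to the dry ground takes at most 4 across and each return brings at least 1 back, so after t trips out (and t−1 returns) at most 4t − (t−1) of the 10 are across; that first reaches 10 at t = 3, so at least 5 crossings are needed.
The plan below uses exactly 5 crossings, so it is optimal:
1. 4 mutineers → the dry ground.  (the marsh camp: 6O 0M; the dry ground: 0O 4M)
2. 1 mutineer ← the marsh camp.  (the marsh camp: 6O 1M; the dry ground: 0O 3M)
3. 4 officers → the dry ground.  (the marsh camp: 2O 1M; the dry ground: 4O 3M)
4. 1 mutineer ← the marsh camp.  (the marsh camp: 2O 2M; the dry ground: 4O 2M)
5. 2 officers and 2 mutineers → the dry ground.  (the marsh camp: 0O 0M; the dry ground: 6O 4M)

5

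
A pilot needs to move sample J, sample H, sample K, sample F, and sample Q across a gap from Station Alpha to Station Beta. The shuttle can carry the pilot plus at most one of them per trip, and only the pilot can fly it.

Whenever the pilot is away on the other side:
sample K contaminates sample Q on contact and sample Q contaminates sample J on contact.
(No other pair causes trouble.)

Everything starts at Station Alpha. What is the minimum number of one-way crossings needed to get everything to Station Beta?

Counting alone: the pilot can take at most 1 across per trip to Station Beta, so moving all 5 needs at least 5 loaded trips out, with a return between consecutive ones — at least 9 crossings.
The safety rule pushes this higher. Following every safe sequence of crossings, the most of the 5 that can be at Station Beta as the shuttle arrives there on crossing 9 is 4 — never all 5.
So no plan with fewer than 11 crossings exists, and this one achieves 11:
1. Pilot goes to Station Beta with sample Q.  [Station Alpha: sample F, sample H, sample J, sample K | Station Beta: sample Q]
2. Pilot goes back to Station Alpha alone.  [Station Alpha: sample F, sample H, sample J, sample K | Station Beta: sample Q]
3. Pilot goes to Station Beta with sample J.  [Station Alpha: sample F, sample H, sample K | Station Beta: sample J, sample Q]
4. Pilot goes back to Station Alpha with sample Q.  [Station Alpha: sample F, sample H, sample K, sample Q | Station Beta: sample J]
5. Pilot goes to Station Beta with sample K.  [Station Alpha: sample F, sample H, sample Q | Station Beta: sample J, sample K]
6. Pilot goes back to Station Alpha alone.  [Station Alpha: sample F, sample H, sample Q | Station Beta: sample J, sample K]
7. Pilot goes to Station Beta with sample H.  [Station Alpha: sample F, sample Q | Station Beta: sample H, sample J, sample K]
8. Pilot goes back to Station Alpha alone.  [Station Alpha: sample F, sample Q | Station Beta: sample H, sample J, sample K]
9. Pilot goes to Station Beta with sample F.  [Station Alpha: sample Q | Station Beta: sample F, sample H, sample J, sample K]
10. Pilot goes back to Station Alpha alone.  [Station Alpha: sample Q | Station Beta: sample F, sample H, sample J, sample K]
11. Pilot goes to Station Beta with sample Q.  [Station Alpha: — | Station Beta: sample F, sample H, sample J, sample K, sample Q]

11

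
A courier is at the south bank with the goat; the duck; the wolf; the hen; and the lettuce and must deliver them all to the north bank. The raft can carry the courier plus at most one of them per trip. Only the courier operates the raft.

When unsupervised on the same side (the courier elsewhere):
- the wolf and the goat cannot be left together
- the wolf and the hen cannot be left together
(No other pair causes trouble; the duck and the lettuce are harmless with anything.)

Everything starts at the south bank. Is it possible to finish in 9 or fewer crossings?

No

Counting alone: the courier can take at most 1 across per trip to the north bank, so moving all 5 needs at least 5 loaded trips out, with a return between consecutive ones — at least 9 crossings.
The safety rule pushes this higher. Following every safe sequence of crossings, the most of the 5 that can be at the north bank as the raft arrives there on crossing 9 is 4 — never all 5.
So the move cannot be finished within 9 crossings. (The shortest complete plan takes 11:)
1. Courier goes to the north bank with the wolf.  [the south bank: the duck, the goat, the hen, the lettuce | the north bank: the wolf]
2. Courier goes back to the south bank alone.  [the south bank: the duck, the goat, the hen, the lettuce | the north bank: the wolf]
3. Courier goes to the north bank with the goat.  [the south bank: the duck, the hen, the lettuce | the north bank: the goat, the wolf]
4. Courier goes back to the south bank with the wolf.  [the south bank: the duck, the hen, the lettuce, the wolf | the north bank: the goat]
5. Courier goes to the north bank with the hen.  [the south bank: the duck, the lettuce, the wolf | the north bank: the goat, the hen]
6. Courier goes back to the south bank alone.  [the south bank: the duck, the lettuce, the wolf | the north bank: the goat, the hen]
7. Courier goes to the north bank with the duck.  [the south bank: the lettuce, the wolf | the north bank: the duck, the goat, the hen]
8. Courier goes back to the south bank alone.  [the south bank: the lettuce, the wolf | the north bank: the duck, the goat, the hen]
9. Courier goes to the north bank with the lettuce.  [the south bank: the wolf | the north bank: the duck, the goat, the hen, the lettuce]
10. Courier goes back to the south bank alone.  [the south bank: the wolf | the north bank: the duck, the goat, the hen, the lettuce]
11. Courier goes to the north bank with the wolf.  [the south bank: — | the north bank: the duck, the goat, the hen, the lettuce, the wolf]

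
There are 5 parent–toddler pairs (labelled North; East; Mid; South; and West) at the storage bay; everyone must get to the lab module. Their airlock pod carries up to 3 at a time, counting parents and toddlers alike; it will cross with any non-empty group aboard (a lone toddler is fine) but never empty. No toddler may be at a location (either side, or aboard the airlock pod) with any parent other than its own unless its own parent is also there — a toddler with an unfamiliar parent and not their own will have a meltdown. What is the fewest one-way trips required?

11

Counting alone: each trip to the lab module takes at most 3 across and each return brings at least 1 back, so after t trips out (and t−1 returns) at most 3t − (t−1) of the 10 are across; that first reaches 10 at t = 5, so at least 9 crossings are needed.
The safety rule pushes this higher. Following every safe sequence of crossings, the most of the 10 that can be at the lab module as the airlock pod arrives there on crossing 9 is 9 — never all 10.
So no plan with fewer than 11 crossings exists, and this one achieves 11:
1. parent North and toddler North cross → the lab module.
2. parent North crosses ← the storage bay.
3. toddler East, toddler Mid, and toddler South cross → the lab module.
4. toddler North crosses ← the storage bay.
5. parent East, parent Mid, and parent South cross → the lab module.
6. parent East and toddler East cross ← the storage bay.
7. parent East, parent North, and parent West cross → the lab module.
8. toddler Mid crosses ← the storage bay.
9. toddler East and toddler North cross → the lab module.
10. toddler North crosses ← the storage bay.
11. toddler Mid, toddler North, and toddler West cross → the lab module.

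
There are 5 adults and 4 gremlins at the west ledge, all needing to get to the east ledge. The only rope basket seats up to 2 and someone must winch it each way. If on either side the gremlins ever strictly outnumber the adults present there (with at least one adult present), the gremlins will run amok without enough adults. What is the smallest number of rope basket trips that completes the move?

Counting alone: each trip to the east ledge takes at most 2 across and each return brings at least 1 back, so after t trips out (and t−1 returns) at most 2t − (t−1) of the 9 are across; that first reaches 9 at t = 8, so at least 15 crossings are needed.
The plan below uses exactly 15 crossings, so it is optimal:
1. 2 gremlins → the east ledge.  (the west ledge: 5A 2G; the east ledge: 0A 2G)
2. 1 gremlin ← the west ledge.  (the west ledge: 5A 3G; the east ledge: 0A 1G)
3. 2 gremlins → the east ledge.  (the west ledge: 5A 1G; the east ledge: 0A 3G)
4. 1 gremlin ← the west ledge.  (the west ledge: 5A 2G; the east ledge: 0A 2G)
5. 2 adults → the east ledge.  (the west ledge: 3A 2G; the east ledge: 2A 2G)
6. 1 gremlin ← the west ledge.  (the west ledge: 3A 3G; the east ledge: 2A 1G)
7. 1 adult and 1 gremlin → the east ledge.  (the west ledge: 2A 2G; the east ledge: 3A 2G)
8. 1 adult ← the west ledge.  (the west ledge: 3A 2G; the east ledge: 2A 2G)
9. 1 adult and 1 gremlin → the east ledge.  (the west ledge: 2A 1G; the east ledge: 3A 3G)
10. 1 gremlin ← the west ledge.  (the west ledge: 2A 2G; the east ledge: 3A 2G)
11. 1 adult and 1 gremlin → the east ledge.  (the west ledge: 1A 1G; the east ledge: 4A 3G)
12. 1 adult ← the west ledge.  (the west ledge: 2A 1G; the east ledge: 3A 3G)
13. 1 adult and 1 gremlin → the east ledge.  (the west ledge: 1A 0G; the east ledge: 4A 4G)
14. 1 gremlin ← the west ledge.  (the west ledge: 1A 1G; the east ledge: 4A 3G)
15. 1 adult and 1 gremlin → the east ledge.  (the west ledge: 0A 0G; the east ledge: 5A 4G)

15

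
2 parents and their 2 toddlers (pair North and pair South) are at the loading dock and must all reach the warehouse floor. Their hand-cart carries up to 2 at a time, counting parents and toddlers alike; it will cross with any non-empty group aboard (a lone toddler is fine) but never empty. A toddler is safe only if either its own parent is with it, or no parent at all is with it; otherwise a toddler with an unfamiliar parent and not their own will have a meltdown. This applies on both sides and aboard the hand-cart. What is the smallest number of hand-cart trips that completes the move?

Counting alone: each trip to the warehouse floor takes at most 2 across and each return brings at least 1 back, so after t trips out (and t−1 returns) at most 2t − (t−1) of the 4 are across; that first reaches 4 at t = 3, so at least 5 crossings are needed.
The plan below uses exactly 5 crossings, so it is optimal:
1. parent North and toddler North cross → the warehouse floor.
2. parent North crosses ← the loading dock.
3. parent North and parent South cross → the warehouse floor.
4. parent South crosses ← the loading dock.
5. parent South and toddler South cross → the warehouse floor.

5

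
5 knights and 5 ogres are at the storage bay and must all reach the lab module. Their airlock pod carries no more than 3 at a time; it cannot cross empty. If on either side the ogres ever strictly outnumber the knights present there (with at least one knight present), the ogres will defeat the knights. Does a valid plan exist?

Yes

1. 2 ogres → the lab module.  (the storage bay: 5K 3O; the lab module: 0K 2O)
2. 1 ogre ← the storage bay.  (the storage bay: 5K 4O; the lab module: 0K 1O)
3. 3 ogres → the lab module.  (the storage bay: 5K 1O; the lab module: 0K 4O)
4. 1 ogre ← the storage bay.  (the storage bay: 5K 2O; the lab module: 0K 3O)
5. 3 knights → the lab module.  (the storage bay: 2K 2O; the lab module: 3K 3O)
6. 1 knight and 1 ogre ← the storage bay.  (the storage bay: 3K 3O; the lab module: 2K 2O)
7. 3 knights → the lab module.  (the storage bay: 0K 3O; the lab module: 5K 2O)
8. 1 ogre ← the storage bay.  (the storage bay: 0K 4O; the lab module: 5K 1O)
9. 2 ogres → the lab module.  (the storage bay: 0K 2O; the lab module: 5K 3O)
10. 1 ogre ← the storage bay.  (the storage bay: 0K 3O; the lab module: 5K 2O)
11. 3 ogres → the lab module.  (the storage bay: 0K 0O; the lab module: 5K 5O)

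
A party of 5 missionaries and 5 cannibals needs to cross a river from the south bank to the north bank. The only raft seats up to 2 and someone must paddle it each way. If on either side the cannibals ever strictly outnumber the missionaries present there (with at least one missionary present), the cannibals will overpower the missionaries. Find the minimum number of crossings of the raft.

impossible

Following every safe sequence of crossings from the start, the most of the 10 that can be at the north bank as the raft arrives there on crossings 1, 3, 5, 7 is 2, 3, 4, 5 respectively; the best ever achieved is 5 of 10.
From crossing 9 on, no configuration arises that was not already reachable earlier: only 13 distinct safe configurations (who is on which side, and where the raft is) can ever be reached, none of them has everyone across, and every continuation just revisits them. They are: 0 missionaries + 0 cannibals across (raft back at the start); 0 missionaries + 1 cannibal across (raft there); 0 missionaries + 1 cannibal across (raft back at the start); 0 missionaries + 2 cannibals across (raft there); 0 missionaries + 2 cannibals across (raft back at the start); 0 missionaries + 3 cannibals across (raft there); 0 missionaries + 3 cannibals across (raft back at the start); 0 missionaries + 4 cannibals across (raft there); 0 missionaries + 4 cannibals across (raft back at the start); 0 missionaries + 5 cannibals across (raft there); 1 missionary + 1 cannibal across (raft there); 1 missionary + 1 cannibal across (raft back at the start); 2 missionaries + 2 cannibals across (raft there). So no valid plan exists.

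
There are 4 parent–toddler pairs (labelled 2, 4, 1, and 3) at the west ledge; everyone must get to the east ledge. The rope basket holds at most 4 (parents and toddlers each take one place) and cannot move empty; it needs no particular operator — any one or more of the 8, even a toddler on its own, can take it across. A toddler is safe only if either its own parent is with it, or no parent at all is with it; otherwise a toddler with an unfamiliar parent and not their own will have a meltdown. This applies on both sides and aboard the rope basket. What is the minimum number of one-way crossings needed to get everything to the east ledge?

5

Counting alone: each trip to the east ledge takes at most 4 across and each return brings at least 1 back, so after t trips out (and t−1 returns) at most 4t − (t−1) of the 8 are across; that first reaches 8 at t = 3, so at least 5 crossings are needed.
The plan below uses exactly 5 crossings, so it is optimal:
1. parent 2 and toddler 2 cross → the east ledge.
2. parent 2 crosses ← the west ledge.
3. parent 1, parent 2, parent 3, and parent 4 cross → the east ledge.
4. toddler 2 crosses ← the west ledge.
5. toddler 1, toddler 2, toddler 3, and toddler 4 cross → the east ledge.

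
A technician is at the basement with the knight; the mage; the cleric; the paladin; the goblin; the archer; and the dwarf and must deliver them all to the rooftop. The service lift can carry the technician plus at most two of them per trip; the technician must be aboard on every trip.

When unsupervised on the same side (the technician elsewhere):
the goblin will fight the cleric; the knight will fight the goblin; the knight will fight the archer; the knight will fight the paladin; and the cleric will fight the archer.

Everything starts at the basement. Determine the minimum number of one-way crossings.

9

Counting alone: the technician can take at most 2 across per trip to the rooftop, so moving all 7 needs at least 4 loaded trips out, with a return between consecutive ones — at least 7 crossings.
The safety rule pushes this higher. Following every safe sequence of crossings, the most of the 7 that can be at the rooftop as the service lift arrives there on crossing 7 is 6 — never all 7.
So no plan with fewer than 9 crossings exists, and this one achieves 9:
1. Technician goes to the rooftop with the cleric and the knight.
2. Technician goes back to the basement alone.
3. Technician goes to the rooftop with the mage.
4. Technician goes back to the basement alone.
5. Technician goes to the rooftop with the goblin and the paladin.
6. Technician goes back to the basement with the cleric and the knight.
7. Technician goes to the rooftop with the archer and the dwarf.
8. Technician goes back to the basement alone.
9. Technician goes to the rooftop with the cleric and the knight.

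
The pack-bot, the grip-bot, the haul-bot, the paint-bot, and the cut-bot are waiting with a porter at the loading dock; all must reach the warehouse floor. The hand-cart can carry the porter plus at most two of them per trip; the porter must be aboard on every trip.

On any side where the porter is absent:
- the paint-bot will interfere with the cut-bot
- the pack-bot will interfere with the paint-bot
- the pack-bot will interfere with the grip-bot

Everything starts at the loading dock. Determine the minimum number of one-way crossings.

Counting alone: the porter can take at most 2 across per trip to the warehouse floor, so moving all 5 needs at least 3 loaded trips out, with a return between consecutive ones — at least 5 crossings.
The plan below uses exactly 5 crossings, so it is optimal:
1. Porter goes to the warehouse floor with the pack-bot and the paint-bot.  [the loading dock: the cut-bot, the grip-bot, the haul-bot | the warehouse floor: the pack-bot, the paint-bot]
2. Porter goes back to the loading dock with the pack-bot.  [the loading dock: the cut-bot, the grip-bot, the haul-bot, the pack-bot | the warehouse floor: the paint-bot]
3. Porter goes to the warehouse floor with the grip-bot and the haul-bot.  [the loading dock: the cut-bot, the pack-bot | the warehouse floor: the grip-bot, the haul-bot, the paint-bot]
4. Porter goes back to the loading dock alone.  [the loading dock: the cut-bot, the pack-bot | the warehouse floor: the grip-bot, the haul-bot, the paint-bot]
5. Porter goes to the warehouse floor with the cut-bot and the pack-bot.  [the loading dock: — | the warehouse floor: the cut-bot, the grip-bot, the haul-bot, the pack-bot, the paint-bot]

5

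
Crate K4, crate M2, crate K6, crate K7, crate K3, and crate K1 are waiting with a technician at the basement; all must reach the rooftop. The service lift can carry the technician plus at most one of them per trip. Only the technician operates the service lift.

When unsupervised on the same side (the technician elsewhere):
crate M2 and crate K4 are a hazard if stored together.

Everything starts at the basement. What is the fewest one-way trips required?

11

Counting alone: the technician can take at most 1 across per trip to the rooftop, so moving all 6 needs at least 6 loaded trips out, with a return between consecutive ones — at least 11 crossings.
The plan below uses exactly 11 crossings, so it is optimal:
1. Technician goes to the rooftop with crate K4.
2. Technician goes back to the basement alone.
3. Technician goes to the rooftop with crate K6.
4. Technician goes back to the basement alone.
5. Technician goes to the rooftop with crate K7.
6. Technician goes back to the basement alone.
7. Technician goes to the rooftop with crate K3.
8. Technician goes back to the basement alone.
9. Technician goes to the rooftop with crate K1.
10. Technician goes back to the basement alone.
11. Technician goes to the rooftop with crate M2.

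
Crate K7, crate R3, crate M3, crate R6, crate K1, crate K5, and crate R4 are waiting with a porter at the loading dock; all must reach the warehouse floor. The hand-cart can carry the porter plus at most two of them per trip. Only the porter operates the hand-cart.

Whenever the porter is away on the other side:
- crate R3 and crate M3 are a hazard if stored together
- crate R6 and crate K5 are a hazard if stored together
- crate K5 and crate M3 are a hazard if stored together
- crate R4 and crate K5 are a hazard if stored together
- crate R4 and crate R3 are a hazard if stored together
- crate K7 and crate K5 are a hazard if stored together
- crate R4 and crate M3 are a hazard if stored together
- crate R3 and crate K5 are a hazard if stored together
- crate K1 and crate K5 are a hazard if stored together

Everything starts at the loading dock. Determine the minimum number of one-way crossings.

Whatever the first load, the items left behind include a forbidden pair without the porter. No opening move is safe, so no plan exists.

impossible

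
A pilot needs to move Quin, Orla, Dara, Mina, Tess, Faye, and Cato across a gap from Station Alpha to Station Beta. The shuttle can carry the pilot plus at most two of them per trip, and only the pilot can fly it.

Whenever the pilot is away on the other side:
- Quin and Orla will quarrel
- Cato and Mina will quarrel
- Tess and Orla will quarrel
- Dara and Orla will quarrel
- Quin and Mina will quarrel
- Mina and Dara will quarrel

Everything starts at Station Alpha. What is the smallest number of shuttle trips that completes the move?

Counting alone: the pilot can take at most 2 across per trip to Station Beta, so moving all 7 needs at least 4 loaded trips out, with a return between consecutive ones — at least 7 crossings.
The safety rule pushes this higher. Following every safe sequence of crossings, the most of the 7 that can be at Station Beta as the shuttle arrives there on crossing 7 is 6 — never all 7.
So no plan with fewer than 9 crossings exists, and this one achieves 9:
1. Pilot goes to Station Beta with Mina and Orla.
2. Pilot goes back to Station Alpha alone.
3. Pilot goes to Station Beta with Tess.
4. Pilot goes back to Station Alpha with Orla.
5. Pilot goes to Station Beta with Dara and Quin.
6. Pilot goes back to Station Alpha with Mina.
7. Pilot goes to Station Beta with Cato and Faye.
8. Pilot goes back to Station Alpha alone.
9. Pilot goes to Station Beta with Mina and Orla.

9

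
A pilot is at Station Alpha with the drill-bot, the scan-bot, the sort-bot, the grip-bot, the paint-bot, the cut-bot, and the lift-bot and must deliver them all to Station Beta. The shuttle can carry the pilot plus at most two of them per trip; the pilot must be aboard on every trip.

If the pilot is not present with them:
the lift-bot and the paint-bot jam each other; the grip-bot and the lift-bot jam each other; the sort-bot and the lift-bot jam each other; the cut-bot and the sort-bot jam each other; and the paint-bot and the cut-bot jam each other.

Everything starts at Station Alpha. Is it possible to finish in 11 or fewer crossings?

Yes

Yes — this plan uses 9 crossings (≤ 11):
1. Pilot goes to Station Beta with the cut-bot and the lift-bot.
2. Pilot goes back to Station Alpha alone.
3. Pilot goes to Station Beta with the drill-bot.
4. Pilot goes back to Station Alpha alone.
5. Pilot goes to Station Beta with the scan-bot and the sort-bot.
6. Pilot goes back to Station Alpha with the cut-bot and the lift-bot.
7. Pilot goes to Station Beta with the grip-bot and the paint-bot.
8. Pilot goes back to Station Alpha alone.
9. Pilot goes to Station Beta with the cut-bot and the lift-bot.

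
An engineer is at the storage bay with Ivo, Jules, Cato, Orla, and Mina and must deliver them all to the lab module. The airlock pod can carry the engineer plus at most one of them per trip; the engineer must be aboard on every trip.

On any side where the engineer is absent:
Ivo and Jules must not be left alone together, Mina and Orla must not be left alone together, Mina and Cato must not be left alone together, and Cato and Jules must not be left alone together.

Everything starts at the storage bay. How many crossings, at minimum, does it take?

impossible

Whatever the first load, the items left behind include a forbidden pair without the engineer. No opening move is safe, so no plan exists.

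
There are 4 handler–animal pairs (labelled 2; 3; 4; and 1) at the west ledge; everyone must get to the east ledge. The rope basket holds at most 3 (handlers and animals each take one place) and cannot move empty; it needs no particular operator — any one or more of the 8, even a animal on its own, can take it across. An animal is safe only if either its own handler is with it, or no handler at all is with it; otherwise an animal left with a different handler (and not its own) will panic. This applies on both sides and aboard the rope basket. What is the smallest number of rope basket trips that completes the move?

9

Counting alone: each trip to the east ledge takes at most 3 across and each return brings at least 1 back, so after t trips out (and t−1 returns) at most 3t − (t−1) of the 8 are across; that first reaches 8 at t = 4, so at least 7 crossings are needed.
The safety rule pushes this higher. Following every safe sequence of crossings, the most of the 8 that can be at the east ledge as the rope basket arrives there on crossing 7 is 7 — never all 8.
So no plan with fewer than 9 crossings exists, and this one achieves 9:
1. animal 2 and handler 2 cross → the east ledge.
2. handler 2 crosses ← the west ledge.
3. animal 3, handler 2, and handler 3 cross → the east ledge.
4. animal 2 and handler 2 cross ← the west ledge.
5. handler 1, handler 2, and handler 4 cross → the east ledge.
6. animal 3 crosses ← the west ledge.
7. animal 2 and animal 3 cross → the east ledge.
8. animal 2 crosses ← the west ledge.
9. animal 1, animal 2, and animal 4 cross → the east ledge.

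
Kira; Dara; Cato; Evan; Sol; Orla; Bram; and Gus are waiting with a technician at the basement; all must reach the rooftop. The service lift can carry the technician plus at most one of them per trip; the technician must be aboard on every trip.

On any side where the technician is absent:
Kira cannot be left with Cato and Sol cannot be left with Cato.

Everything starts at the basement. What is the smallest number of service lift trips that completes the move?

Counting alone: the technician can take at most 1 across per trip to the rooftop, so moving all 8 needs at least 8 loaded trips out, with a return between consecutive ones — at least 15 crossings.
The safety rule pushes this higher. Following every safe sequence of crossings, the most of the 8 that can be at the rooftop as the service lift arrives there on crossing 15 is 7 — never all 8.
So no plan with fewer than 17 crossings exists, and this one achieves 17:
1. Technician goes to the rooftop with Cato.
2. Technician goes back to the basement alone.
3. Technician goes to the rooftop with Kira.
4. Technician goes back to the basement with Cato.
5. Technician goes to the rooftop with Sol.
6. Technician goes back to the basement alone.
7. Technician goes to the rooftop with Dara.
8. Technician goes back to the basement alone.
9. Technician goes to the rooftop with Evan.
10. Technician goes back to the basement alone.
11. Technician goes to the rooftop with Orla.
12. Technician goes back to the basement alone.
13. Technician goes to the rooftop with Bram.
14. Technician goes back to the basement alone.
15. Technician goes to the rooftop with Gus.
16. Technician goes back to the basement alone.
17. Technician goes to the rooftop with Cato.

17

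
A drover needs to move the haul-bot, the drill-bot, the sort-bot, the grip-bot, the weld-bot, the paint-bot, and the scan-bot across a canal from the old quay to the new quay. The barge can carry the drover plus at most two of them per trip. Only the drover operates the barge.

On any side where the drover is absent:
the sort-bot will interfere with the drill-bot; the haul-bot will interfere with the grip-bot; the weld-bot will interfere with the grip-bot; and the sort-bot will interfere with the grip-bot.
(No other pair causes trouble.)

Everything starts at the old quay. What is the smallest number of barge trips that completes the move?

Counting alone: the drover can take at most 2 across per trip to the new quay, so moving all 7 needs at least 4 loaded trips out, with a return between consecutive ones — at least 7 crossings.
The plan below uses exactly 7 crossings, so it is optimal:
1. Drover goes to the new quay with the drill-bot and the grip-bot.  [the old quay: the haul-bot, the paint-bot, the scan-bot, the sort-bot, the weld-bot | the new quay: the drill-bot, the grip-bot]
2. Drover goes back to the old quay alone.  [the old quay: the haul-bot, the paint-bot, the scan-bot, the sort-bot, the weld-bot | the new quay: the drill-bot, the grip-bot]
3. Drover goes to the new quay with the paint-bot and the scan-bot.  [the old quay: the haul-bot, the sort-bot, the weld-bot | the new quay: the drill-bot, the grip-bot, the paint-bot, the scan-bot]
4. Drover goes back to the old quay alone.  [the old quay: the haul-bot, the sort-bot, the weld-bot | the new quay: the drill-bot, the grip-bot, the paint-bot, the scan-bot]
5. Drover goes to the new quay with the haul-bot and the weld-bot.  [the old quay: the sort-bot | the new quay: the drill-bot, the grip-bot, the haul-bot, the paint-bot, the scan-bot, the weld-bot]
6. Drover goes back to the old quay with the grip-bot.  [the old quay: the grip-bot, the sort-bot | the new quay: the drill-bot, the haul-bot, the paint-bot, the scan-bot, the weld-bot]
7. Drover goes to the new quay with the grip-bot and the sort-bot.  [the old quay: — | the new quay: the drill-bot, the grip-bot, the haul-bot, the paint-bot, the scan-bot, the sort-bot, the weld-bot]

7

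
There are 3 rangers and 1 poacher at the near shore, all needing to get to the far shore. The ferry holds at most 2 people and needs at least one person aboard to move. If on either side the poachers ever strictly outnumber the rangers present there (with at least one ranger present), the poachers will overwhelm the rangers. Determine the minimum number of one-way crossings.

Counting alone: each trip to the far shore takes at most 2 across and each return brings at least 1 back, so after t trips out (and t−1 returns) at most 2t − (t−1) of the 4 are across; that first reaches 4 at t = 3, so at least 5 crossings are needed.
The plan below uses exactly 5 crossings, so it is optimal:
1. 1 ranger and 1 poacher → the far shore.  (the near shore: 2R 0P; the far shore: 1R 1P)
2. 1 poacher ← the near shore.  (the near shore: 2R 1P; the far shore: 1R 0P)
3. 1 ranger and 1 poacher → the far shore.  (the near shore: 1R 0P; the far shore: 2R 1P)
4. 1 poacher ← the near shore.  (the near shore: 1R 1P; the far shore: 2R 0P)
5. 1 ranger and 1 poacher → the far shore.  (the near shore: 0R 0P; the far shore: 3R 1P)

5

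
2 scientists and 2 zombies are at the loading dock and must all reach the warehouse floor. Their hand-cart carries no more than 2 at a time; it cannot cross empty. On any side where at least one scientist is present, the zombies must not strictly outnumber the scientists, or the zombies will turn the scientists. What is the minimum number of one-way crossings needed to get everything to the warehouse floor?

5

Counting alone: each trip to the warehouse floor takes at most 2 across and each return brings at least 1 back, so after t trips out (and t−1 returns) at most 2t − (t−1) of the 4 are across; that first reaches 4 at t = 3, so at least 5 crossings are needed.
The plan below uses exactly 5 crossings, so it is optimal:
1. 2 zombies → the warehouse floor.  (the loading dock: 2S 0Z; the warehouse floor: 0S 2Z)
2. 1 zombie ← the loading dock.  (the loading dock: 2S 1Z; the warehouse floor: 0S 1Z)
3. 2 scientists → the warehouse floor.  (the loading dock: 0S 1Z; the warehouse floor: 2S 1Z)
4. 1 zombie ← the loading dock.  (the loading dock: 0S 2Z; the warehouse floor: 2S 0Z)
5. 2 zombies → the warehouse floor.  (the loading dock: 0S 0Z; the warehouse floor: 2S 2Z)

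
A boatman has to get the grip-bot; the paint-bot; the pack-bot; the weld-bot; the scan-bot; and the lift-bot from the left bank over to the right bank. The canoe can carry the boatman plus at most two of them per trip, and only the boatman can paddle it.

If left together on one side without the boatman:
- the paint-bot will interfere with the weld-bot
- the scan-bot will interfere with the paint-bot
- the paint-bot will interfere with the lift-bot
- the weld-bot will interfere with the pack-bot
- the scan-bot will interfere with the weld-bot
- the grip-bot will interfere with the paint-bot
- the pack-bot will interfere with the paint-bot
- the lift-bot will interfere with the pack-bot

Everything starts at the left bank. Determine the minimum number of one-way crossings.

Whatever the first load, the items left behind include a forbidden pair without the boatman. No opening move is safe, so no plan exists.

impossible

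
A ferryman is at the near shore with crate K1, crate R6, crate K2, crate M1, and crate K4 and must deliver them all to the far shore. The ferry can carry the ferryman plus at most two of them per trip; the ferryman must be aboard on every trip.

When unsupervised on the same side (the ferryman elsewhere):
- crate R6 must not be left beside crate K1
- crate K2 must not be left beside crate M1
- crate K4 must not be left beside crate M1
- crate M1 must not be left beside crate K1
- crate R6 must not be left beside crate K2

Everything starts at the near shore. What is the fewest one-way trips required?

Counting alone: the ferryman can take at most 2 across per trip to the far shore, so moving all 5 needs at least 3 loaded trips out, with a return between consecutive ones — at least 5 crossings.
The safety rule pushes this higher. Following every safe sequence of crossings, the most of the 5 that can be at the far shore as the ferry arrives there on crossing 5 is 4 — never all 5.
So no plan with fewer than 7 crossings exists, and this one achieves 7:
1. Ferryman goes to the far shore with crate M1 and crate R6.  [the near shore: crate K1, crate K2, crate K4 | the far shore: crate M1, crate R6]
2. Ferryman goes back to the near shore alone.  [the near shore: crate K1, crate K2, crate K4 | the far shore: crate M1, crate R6]
3. Ferryman goes to the far shore with crate K1.  [the near shore: crate K2, crate K4 | the far shore: crate K1, crate M1, crate R6]
4. Ferryman goes back to the near shore with crate M1 and crate R6.  [the near shore: crate K2, crate K4, crate M1, crate R6 | the far shore: crate K1]
5. Ferryman goes to the far shore with crate K2 and crate K4.  [the near shore: crate M1, crate R6 | the far shore: crate K1, crate K2, crate K4]
6. Ferryman goes back to the near shore alone.  [the near shore: crate M1, crate R6 | the far shore: crate K1, crate K2, crate K4]
7. Ferryman goes to the far shore with crate M1 and crate R6.  [the near shore: — | the far shore: crate K1, crate K2, crate K4, crate M1, crate R6]

7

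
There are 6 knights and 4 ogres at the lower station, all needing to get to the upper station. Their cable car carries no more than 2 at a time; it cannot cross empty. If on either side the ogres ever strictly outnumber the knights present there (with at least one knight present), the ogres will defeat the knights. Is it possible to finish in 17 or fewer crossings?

Yes — this plan uses 17 crossings (≤ 17):
1. 2 ogres → the upper station.  (the lower station: 6K 2O; the upper station: 0K 2O)
2. 1 ogre ← the lower station.  (the lower station: 6K 3O; the upper station: 0K 1O)
3. 2 ogres → the upper station.  (the lower station: 6K 1O; the upper station: 0K 3O)
4. 1 ogre ← the lower station.  (the lower station: 6K 2O; the upper station: 0K 2O)
5. 2 knights → the upper station.  (the lower station: 4K 2O; the upper station: 2K 2O)
6. 1 ogre ← the lower station.  (the lower station: 4K 3O; the upper station: 2K 1O)
7. 1 knight and 1 ogre → the upper station.  (the lower station: 3K 2O; the upper station: 3K 2O)
8. 1 ogre ← the lower station.  (the lower station: 3K 3O; the upper station: 3K 1O)
9. 2 ogres → the upper station.  (the lower station: 3K 1O; the upper station: 3K 3O)
10. 1 ogre ← the lower station.  (the lower station: 3K 2O; the upper station: 3K 2O)
11. 1 knight and 1 ogre → the upper station.  (the lower station: 2K 1O; the upper station: 4K 3O)
12. 1 ogre ← the lower station.  (the lower station: 2K 2O; the upper station: 4K 2O)
13. 2 ogres → the upper station.  (the lower station: 2K 0O; the upper station: 4K 4O)
14. 1 ogre ← the lower station.  (the lower station: 2K 1O; the upper station: 4K 3O)
15. 1 knight and 1 ogre → the upper station.  (the lower station: 1K 0O; the upper station: 5K 4O)
16. 1 ogre ← the lower station.  (the lower station: 1K 1O; the upper station: 5K 3O)
17. 1 knight and 1 ogre → the upper station.  (the lower station: 0K 0O; the upper station: 6K 4O)

Yes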